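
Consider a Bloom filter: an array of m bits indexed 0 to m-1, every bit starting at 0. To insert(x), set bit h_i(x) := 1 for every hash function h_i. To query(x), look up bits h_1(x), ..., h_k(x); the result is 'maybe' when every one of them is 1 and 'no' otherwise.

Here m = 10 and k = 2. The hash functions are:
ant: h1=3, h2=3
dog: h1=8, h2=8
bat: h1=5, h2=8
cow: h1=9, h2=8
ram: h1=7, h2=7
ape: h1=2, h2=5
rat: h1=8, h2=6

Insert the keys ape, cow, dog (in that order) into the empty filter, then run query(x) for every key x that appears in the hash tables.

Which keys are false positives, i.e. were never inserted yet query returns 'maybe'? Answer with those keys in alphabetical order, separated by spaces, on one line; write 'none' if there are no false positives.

Start: bits=0000000000
After insert 'ape': sets bits 2 5 -> bits=0010010000
After insert 'cow': sets bits 8 9 -> bits=0010010011
After insert 'dog': sets bits 8 -> bits=0010010011
Not inserted: ant bat ram rat — query each against bits=0010010011:
query ant: checks bit3=0 (has a 0) -> no => not a false positive
query bat: checks bit5=1, bit8=1 (all 1) -> maybe => FALSE POSITIVE
query ram: checks bit7=0 (has a 0) -> no => not a false positive
query rat: checks bit6=0, bit8=1 (has a 0) -> no => not a false positive
False positives (alphabetical): bat

Answer: bat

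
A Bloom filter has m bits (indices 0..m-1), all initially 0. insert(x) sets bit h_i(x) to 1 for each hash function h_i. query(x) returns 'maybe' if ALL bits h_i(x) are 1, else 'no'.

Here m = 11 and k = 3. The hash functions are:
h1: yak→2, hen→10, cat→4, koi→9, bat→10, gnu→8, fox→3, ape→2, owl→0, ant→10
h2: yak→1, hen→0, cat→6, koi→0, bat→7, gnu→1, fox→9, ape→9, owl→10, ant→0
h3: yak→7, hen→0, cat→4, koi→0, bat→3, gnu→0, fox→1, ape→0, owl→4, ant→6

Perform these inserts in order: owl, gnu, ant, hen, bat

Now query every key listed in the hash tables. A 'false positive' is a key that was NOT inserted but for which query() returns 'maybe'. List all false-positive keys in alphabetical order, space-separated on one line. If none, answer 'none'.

Start: bits=00000000000
After insert 'owl': sets bits 0 4 10 -> bits=10001000001
After insert 'gnu': sets bits 0 1 8 -> bits=11001000101
After insert 'ant': sets bits 0 6 10 -> bits=11001010101
After insert 'hen': sets bits 0 10 -> bits=11001010101
After insert 'bat': sets bits 3 7 10 -> bits=11011011101
Not inserted: ape cat fox koi yak — query each against bits=11011011101:
query ape: checks bit0=1, bit2=0, bit9=0 (has a 0) -> no => not a false positive
query cat: checks bit4=1, bit6=1 (all 1) -> maybe => FALSE POSITIVE
query fox: checks bit1=1, bit3=1, bit9=0 (has a 0) -> no => not a false positive
query koi: checks bit0=1, bit9=0 (has a 0) -> no => not a false positive
query yak: checks bit1=1, bit2=0, bit7=1 (has a 0) -> no => not a false positive
False positives (alphabetical): cat

Answer: cat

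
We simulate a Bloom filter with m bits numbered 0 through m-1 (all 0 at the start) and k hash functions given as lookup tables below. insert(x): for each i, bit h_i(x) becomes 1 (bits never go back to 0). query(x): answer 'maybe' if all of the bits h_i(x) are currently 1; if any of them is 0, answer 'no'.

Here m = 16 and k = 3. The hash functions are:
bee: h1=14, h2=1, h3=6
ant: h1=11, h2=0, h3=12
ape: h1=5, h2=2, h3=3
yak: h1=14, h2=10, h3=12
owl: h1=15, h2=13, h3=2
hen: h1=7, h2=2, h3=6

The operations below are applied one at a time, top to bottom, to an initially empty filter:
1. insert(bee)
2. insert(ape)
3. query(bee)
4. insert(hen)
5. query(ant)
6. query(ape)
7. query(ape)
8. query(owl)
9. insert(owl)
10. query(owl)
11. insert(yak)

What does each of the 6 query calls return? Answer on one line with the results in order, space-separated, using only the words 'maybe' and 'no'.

Answer: maybe no maybe maybe no maybe

Derivation:
Start: bits=0000000000000000
Op 1: insert bee -> sets bits 1 6 14 -> bits=0100001000000010
Op 2: insert ape -> sets bits 2 3 5 -> bits=0111011000000010
Op 3: query bee -> checks bit1=1, bit6=1, bit14=1 (all 1) -> maybe
Op 4: insert hen -> sets bits 2 6 7 -> bits=0111011100000010
Op 5: query ant -> checks bit0=0, bit11=0, bit12=0 (has a 0) -> no
Op 6: query ape -> checks bit2=1, bit3=1, bit5=1 (all 1) -> maybe
Op 7: query ape -> checks bit2=1, bit3=1, bit5=1 (all 1) -> maybe
Op 8: query owl -> checks bit2=1, bit13=0, bit15=0 (has a 0) -> no
Op 9: insert owl -> sets bits 2 13 15 -> bits=0111011100000111
Op 10: query owl -> checks bit2=1, bit13=1, bit15=1 (all 1) -> maybe
Op 11: insert yak -> sets bits 10 12 14 -> bits=0111011100101111
Query results in order: maybe no maybe maybe no maybe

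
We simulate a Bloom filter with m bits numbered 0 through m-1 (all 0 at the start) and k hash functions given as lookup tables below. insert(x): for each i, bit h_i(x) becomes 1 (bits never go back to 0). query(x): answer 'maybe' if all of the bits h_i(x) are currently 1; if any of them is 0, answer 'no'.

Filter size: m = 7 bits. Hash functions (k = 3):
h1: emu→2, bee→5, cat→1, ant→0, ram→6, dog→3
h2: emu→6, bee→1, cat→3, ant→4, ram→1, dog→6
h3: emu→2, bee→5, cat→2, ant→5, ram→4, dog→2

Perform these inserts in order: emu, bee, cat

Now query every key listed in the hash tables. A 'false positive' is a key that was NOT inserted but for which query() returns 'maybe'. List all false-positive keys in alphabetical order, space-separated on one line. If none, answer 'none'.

Start: bits=0000000
After insert 'emu': sets bits 2 6 -> bits=0010001
After insert 'bee': sets bits 1 5 -> bits=0110011
After insert 'cat': sets bits 1 2 3 -> bits=0111011
Not inserted: ant dog ram — query each against bits=0111011:
query ant: checks bit0=0, bit4=0, bit5=1 (has a 0) -> no => not a false positive
query dog: checks bit2=1, bit3=1, bit6=1 (all 1) -> maybe => FALSE POSITIVE
query ram: checks bit1=1, bit4=0, bit6=1 (has a 0) -> no => not a false positive
False positives (alphabetical): dog

Answer: dog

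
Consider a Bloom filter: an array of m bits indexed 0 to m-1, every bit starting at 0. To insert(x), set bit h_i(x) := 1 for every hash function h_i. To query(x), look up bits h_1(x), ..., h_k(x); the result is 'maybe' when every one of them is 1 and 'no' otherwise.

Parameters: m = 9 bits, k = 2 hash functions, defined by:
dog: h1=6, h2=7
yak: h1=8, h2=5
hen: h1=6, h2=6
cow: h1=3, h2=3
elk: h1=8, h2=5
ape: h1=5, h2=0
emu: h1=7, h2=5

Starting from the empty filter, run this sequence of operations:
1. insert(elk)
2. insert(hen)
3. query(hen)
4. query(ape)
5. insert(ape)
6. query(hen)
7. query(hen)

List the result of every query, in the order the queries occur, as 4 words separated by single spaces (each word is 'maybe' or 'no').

Answer: maybe no maybe maybe

Derivation:
Start: bits=000000000
Op 1: insert elk -> sets bits 5 8 -> bits=000001001
Op 2: insert hen -> sets bits 6 -> bits=000001101
Op 3: query hen -> checks bit6=1 (all 1) -> maybe
Op 4: query ape -> checks bit0=0, bit5=1 (has a 0) -> no
Op 5: insert ape -> sets bits 0 5 -> bits=100001101
Op 6: query hen -> checks bit6=1 (all 1) -> maybe
Op 7: query hen -> checks bit6=1 (all 1) -> maybe
Query results in order: maybe no maybe maybe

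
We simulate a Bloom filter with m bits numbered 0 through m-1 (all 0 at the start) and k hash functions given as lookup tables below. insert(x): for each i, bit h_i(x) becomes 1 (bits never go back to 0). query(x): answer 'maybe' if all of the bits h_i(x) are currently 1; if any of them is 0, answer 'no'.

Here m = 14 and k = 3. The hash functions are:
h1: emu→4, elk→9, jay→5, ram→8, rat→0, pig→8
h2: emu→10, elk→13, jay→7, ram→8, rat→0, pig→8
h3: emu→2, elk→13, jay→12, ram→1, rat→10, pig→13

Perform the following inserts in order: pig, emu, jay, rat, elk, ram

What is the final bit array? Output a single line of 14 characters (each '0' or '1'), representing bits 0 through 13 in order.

Answer: 11101101111011

Derivation:
Start: bits=00000000000000
After insert 'pig': sets bits 8 13 -> bits=00000000100001
After insert 'emu': sets bits 2 4 10 -> bits=00101000101001
After insert 'jay': sets bits 5 7 12 -> bits=00101101101011
After insert 'rat': sets bits 0 10 -> bits=10101101101011
After insert 'elk': sets bits 9 13 -> bits=10101101111011
After insert 'ram': sets bits 1 8 -> bits=11101101111011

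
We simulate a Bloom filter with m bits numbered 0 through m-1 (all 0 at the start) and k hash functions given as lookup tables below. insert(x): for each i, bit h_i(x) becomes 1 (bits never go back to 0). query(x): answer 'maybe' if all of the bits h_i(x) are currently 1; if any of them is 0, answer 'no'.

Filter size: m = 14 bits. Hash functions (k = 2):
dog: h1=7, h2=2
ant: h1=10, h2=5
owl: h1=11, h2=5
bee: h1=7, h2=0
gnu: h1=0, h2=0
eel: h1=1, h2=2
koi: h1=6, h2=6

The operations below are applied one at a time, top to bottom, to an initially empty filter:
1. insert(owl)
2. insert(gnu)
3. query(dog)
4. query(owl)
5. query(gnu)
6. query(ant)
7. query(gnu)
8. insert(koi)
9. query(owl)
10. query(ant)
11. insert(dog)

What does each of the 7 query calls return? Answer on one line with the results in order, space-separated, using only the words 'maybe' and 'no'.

Start: bits=00000000000000
Op 1: insert owl -> sets bits 5 11 -> bits=00000100000100
Op 2: insert gnu -> sets bits 0 -> bits=10000100000100
Op 3: query dog -> checks bit2=0, bit7=0 (has a 0) -> no
Op 4: query owl -> checks bit5=1, bit11=1 (all 1) -> maybe
Op 5: query gnu -> checks bit0=1 (all 1) -> maybe
Op 6: query ant -> checks bit5=1, bit10=0 (has a 0) -> no
Op 7: query gnu -> checks bit0=1 (all 1) -> maybe
Op 8: insert koi -> sets bits 6 -> bits=10000110000100
Op 9: query owl -> checks bit5=1, bit11=1 (all 1) -> maybe
Op 10: query ant -> checks bit5=1, bit10=0 (has a 0) -> no
Op 11: insert dog -> sets bits 2 7 -> bits=10100111000100
Query results in order: no maybe maybe no maybe maybe no

Answer: no maybe maybe no maybe maybe no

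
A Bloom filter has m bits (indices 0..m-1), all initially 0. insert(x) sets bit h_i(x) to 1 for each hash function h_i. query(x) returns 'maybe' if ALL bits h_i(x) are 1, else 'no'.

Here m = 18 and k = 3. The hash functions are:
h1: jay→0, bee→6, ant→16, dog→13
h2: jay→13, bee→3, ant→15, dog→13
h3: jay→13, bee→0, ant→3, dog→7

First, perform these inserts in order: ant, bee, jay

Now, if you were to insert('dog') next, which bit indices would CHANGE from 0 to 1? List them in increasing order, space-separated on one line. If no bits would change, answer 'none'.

Start: bits=000000000000000000
After insert 'ant': sets bits 3 15 16 -> bits=000100000000000110
After insert 'bee': sets bits 0 3 6 -> bits=100100100000000110
After insert 'jay': sets bits 0 13 -> bits=100100100000010110
insert 'dog' would touch bits 7 13; currently bit7=0, bit13=1
Bits that are 0 among those (would change 0->1): 7

Answer: 7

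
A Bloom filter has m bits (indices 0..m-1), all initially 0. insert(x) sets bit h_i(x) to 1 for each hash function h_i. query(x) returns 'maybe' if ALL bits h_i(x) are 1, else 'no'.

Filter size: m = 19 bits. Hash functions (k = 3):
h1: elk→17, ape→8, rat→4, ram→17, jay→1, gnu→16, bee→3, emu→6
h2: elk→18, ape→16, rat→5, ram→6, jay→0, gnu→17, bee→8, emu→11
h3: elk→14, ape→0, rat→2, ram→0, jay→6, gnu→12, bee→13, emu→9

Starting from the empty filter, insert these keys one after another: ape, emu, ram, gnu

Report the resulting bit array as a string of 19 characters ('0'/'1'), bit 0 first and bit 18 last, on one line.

Start: bits=0000000000000000000
After insert 'ape': sets bits 0 8 16 -> bits=1000000010000000100
After insert 'emu': sets bits 6 9 11 -> bits=1000001011010000100
After insert 'ram': sets bits 0 6 17 -> bits=1000001011010000110
After insert 'gnu': sets bits 12 16 17 -> bits=1000001011011000110

Answer: 1000001011011000110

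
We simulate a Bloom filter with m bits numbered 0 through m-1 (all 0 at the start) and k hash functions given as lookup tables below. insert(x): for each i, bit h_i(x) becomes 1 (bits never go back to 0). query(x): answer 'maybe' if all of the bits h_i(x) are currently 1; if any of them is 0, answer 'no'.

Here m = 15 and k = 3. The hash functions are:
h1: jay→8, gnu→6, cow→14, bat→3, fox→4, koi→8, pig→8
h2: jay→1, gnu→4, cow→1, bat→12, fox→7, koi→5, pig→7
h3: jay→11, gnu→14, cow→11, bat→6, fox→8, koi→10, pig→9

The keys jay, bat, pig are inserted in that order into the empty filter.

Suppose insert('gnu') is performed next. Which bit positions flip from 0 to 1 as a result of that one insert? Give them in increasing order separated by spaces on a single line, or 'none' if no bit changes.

Start: bits=000000000000000
After insert 'jay': sets bits 1 8 11 -> bits=010000001001000
After insert 'bat': sets bits 3 6 12 -> bits=010100101001100
After insert 'pig': sets bits 7 8 9 -> bits=010100111101100
insert 'gnu' would touch bits 4 6 14; currently bit4=0, bit6=1, bit14=0
Bits that are 0 among those (would change 0->1): 4 14

Answer: 4 14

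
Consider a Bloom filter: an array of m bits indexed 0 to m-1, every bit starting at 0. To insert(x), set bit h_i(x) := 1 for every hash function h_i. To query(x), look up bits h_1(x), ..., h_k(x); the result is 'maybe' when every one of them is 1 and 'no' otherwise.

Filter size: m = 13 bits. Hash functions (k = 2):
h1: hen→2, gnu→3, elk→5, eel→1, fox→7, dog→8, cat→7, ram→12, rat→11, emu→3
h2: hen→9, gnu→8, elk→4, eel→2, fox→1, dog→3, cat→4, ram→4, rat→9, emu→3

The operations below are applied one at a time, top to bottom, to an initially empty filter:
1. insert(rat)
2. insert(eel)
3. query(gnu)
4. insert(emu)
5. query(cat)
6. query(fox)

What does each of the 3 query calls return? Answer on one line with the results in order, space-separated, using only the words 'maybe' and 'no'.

Answer: no no no

Derivation:
Start: bits=0000000000000
Op 1: insert rat -> sets bits 9 11 -> bits=0000000001010
Op 2: insert eel -> sets bits 1 2 -> bits=0110000001010
Op 3: query gnu -> checks bit3=0, bit8=0 (has a 0) -> no
Op 4: insert emu -> sets bits 3 -> bits=0111000001010
Op 5: query cat -> checks bit4=0, bit7=0 (has a 0) -> no
Op 6: query fox -> checks bit1=1, bit7=0 (has a 0) -> no
Query results in order: no no no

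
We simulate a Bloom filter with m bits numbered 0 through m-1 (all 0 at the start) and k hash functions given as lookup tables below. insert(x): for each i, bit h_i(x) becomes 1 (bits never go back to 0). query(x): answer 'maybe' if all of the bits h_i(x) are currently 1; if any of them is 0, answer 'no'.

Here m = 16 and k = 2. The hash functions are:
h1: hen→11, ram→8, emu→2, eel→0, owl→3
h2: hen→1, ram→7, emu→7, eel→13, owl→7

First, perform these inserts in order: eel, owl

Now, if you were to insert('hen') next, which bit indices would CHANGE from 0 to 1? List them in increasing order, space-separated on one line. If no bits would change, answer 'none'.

Answer: 1 11

Derivation:
Start: bits=0000000000000000
After insert 'eel': sets bits 0 13 -> bits=1000000000000100
After insert 'owl': sets bits 3 7 -> bits=1001000100000100
insert 'hen' would touch bits 1 11; currently bit1=0, bit11=0
Bits that are 0 among those (would change 0->1): 1 11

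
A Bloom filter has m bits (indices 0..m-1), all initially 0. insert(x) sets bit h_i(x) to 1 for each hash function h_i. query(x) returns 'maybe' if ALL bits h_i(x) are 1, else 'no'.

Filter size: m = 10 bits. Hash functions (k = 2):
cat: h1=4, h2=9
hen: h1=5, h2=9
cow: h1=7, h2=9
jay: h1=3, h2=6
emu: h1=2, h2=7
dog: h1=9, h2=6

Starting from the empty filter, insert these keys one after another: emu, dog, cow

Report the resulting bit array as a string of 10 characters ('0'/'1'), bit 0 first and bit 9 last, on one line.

Answer: 0010001101

Derivation:
Start: bits=0000000000
After insert 'emu': sets bits 2 7 -> bits=0010000100
After insert 'dog': sets bits 6 9 -> bits=0010001101
After insert 'cow': sets bits 7 9 -> bits=0010001101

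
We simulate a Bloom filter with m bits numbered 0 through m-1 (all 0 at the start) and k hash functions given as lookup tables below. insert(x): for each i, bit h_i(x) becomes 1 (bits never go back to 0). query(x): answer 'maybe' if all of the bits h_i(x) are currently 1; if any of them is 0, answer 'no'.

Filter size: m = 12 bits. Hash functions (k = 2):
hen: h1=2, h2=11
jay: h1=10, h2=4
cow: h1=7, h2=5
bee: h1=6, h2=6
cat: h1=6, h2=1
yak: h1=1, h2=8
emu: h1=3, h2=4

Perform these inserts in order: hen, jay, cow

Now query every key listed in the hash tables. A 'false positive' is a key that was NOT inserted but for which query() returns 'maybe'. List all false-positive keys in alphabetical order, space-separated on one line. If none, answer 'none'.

Start: bits=000000000000
After insert 'hen': sets bits 2 11 -> bits=001000000001
After insert 'jay': sets bits 4 10 -> bits=001010000011
After insert 'cow': sets bits 5 7 -> bits=001011010011
Not inserted: bee cat emu yak — query each against bits=001011010011:
query bee: checks bit6=0 (has a 0) -> no => not a false positive
query cat: checks bit1=0, bit6=0 (has a 0) -> no => not a false positive
query emu: checks bit3=0, bit4=1 (has a 0) -> no => not a false positive
query yak: checks bit1=0, bit8=0 (has a 0) -> no => not a false positive
False positives (alphabetical): none

Answer: none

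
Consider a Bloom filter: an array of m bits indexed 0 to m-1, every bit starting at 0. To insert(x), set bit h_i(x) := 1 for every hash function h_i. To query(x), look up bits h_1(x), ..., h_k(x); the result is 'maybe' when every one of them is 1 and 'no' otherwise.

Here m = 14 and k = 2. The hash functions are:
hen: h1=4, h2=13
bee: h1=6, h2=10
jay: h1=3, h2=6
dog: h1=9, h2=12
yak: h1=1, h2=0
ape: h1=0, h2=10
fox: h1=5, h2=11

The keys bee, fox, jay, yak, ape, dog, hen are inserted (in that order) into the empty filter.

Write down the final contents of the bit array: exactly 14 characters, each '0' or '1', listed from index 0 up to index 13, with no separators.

Answer: 11011110011111

Derivation:
Start: bits=00000000000000
After insert 'bee': sets bits 6 10 -> bits=00000010001000
After insert 'fox': sets bits 5 11 -> bits=00000110001100
After insert 'jay': sets bits 3 6 -> bits=00010110001100
After insert 'yak': sets bits 0 1 -> bits=11010110001100
After insert 'ape': sets bits 0 10 -> bits=11010110001100
After insert 'dog': sets bits 9 12 -> bits=11010110011110
After insert 'hen': sets bits 4 13 -> bits=11011110011111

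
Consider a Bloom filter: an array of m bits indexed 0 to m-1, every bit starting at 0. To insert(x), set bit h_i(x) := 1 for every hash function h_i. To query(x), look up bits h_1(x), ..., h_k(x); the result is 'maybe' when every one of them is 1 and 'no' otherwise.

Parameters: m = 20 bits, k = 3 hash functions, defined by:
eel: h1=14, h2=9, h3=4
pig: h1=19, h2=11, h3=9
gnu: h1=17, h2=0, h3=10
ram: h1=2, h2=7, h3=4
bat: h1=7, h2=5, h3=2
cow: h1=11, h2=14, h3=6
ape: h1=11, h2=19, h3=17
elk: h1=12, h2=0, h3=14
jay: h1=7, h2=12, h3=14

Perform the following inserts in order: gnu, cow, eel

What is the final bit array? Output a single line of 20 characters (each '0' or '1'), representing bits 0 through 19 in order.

Answer: 10001010011100100100

Derivation:
Start: bits=00000000000000000000
After insert 'gnu': sets bits 0 10 17 -> bits=10000000001000000100
After insert 'cow': sets bits 6 11 14 -> bits=10000010001100100100
After insert 'eel': sets bits 4 9 14 -> bits=10001010011100100100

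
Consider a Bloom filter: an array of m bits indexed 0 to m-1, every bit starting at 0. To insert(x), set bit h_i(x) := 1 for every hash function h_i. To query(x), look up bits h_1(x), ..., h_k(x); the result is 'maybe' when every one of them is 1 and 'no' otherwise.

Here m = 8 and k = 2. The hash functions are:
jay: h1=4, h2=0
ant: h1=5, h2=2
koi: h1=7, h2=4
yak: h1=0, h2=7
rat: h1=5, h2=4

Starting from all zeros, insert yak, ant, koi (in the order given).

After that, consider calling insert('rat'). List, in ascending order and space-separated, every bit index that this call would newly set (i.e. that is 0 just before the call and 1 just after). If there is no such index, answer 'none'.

Answer: none

Derivation:
Start: bits=00000000
After insert 'yak': sets bits 0 7 -> bits=10000001
After insert 'ant': sets bits 2 5 -> bits=10100101
After insert 'koi': sets bits 4 7 -> bits=10101101
insert 'rat' would touch bits 4 5; currently bit4=1, bit5=1
Bits that are 0 among those (would change 0->1): none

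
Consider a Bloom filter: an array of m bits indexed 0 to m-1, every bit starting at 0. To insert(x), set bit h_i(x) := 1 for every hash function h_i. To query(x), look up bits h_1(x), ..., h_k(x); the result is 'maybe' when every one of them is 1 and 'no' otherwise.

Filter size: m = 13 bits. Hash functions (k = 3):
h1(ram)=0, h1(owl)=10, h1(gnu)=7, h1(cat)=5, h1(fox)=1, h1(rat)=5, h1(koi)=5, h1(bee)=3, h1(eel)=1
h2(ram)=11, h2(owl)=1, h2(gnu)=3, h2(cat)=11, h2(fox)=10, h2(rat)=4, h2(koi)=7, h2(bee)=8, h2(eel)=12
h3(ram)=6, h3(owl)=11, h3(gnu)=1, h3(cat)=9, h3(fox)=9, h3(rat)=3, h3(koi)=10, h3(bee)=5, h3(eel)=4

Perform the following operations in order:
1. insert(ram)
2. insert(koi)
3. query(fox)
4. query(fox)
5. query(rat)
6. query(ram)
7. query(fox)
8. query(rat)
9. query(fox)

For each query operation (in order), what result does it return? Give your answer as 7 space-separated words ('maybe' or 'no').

Answer: no no no maybe no no no

Derivation:
Start: bits=0000000000000
Op 1: insert ram -> sets bits 0 6 11 -> bits=1000001000010
Op 2: insert koi -> sets bits 5 7 10 -> bits=1000011100110
Op 3: query fox -> checks bit1=0, bit9=0, bit10=1 (has a 0) -> no
Op 4: query fox -> checks bit1=0, bit9=0, bit10=1 (has a 0) -> no
Op 5: query rat -> checks bit3=0, bit4=0, bit5=1 (has a 0) -> no
Op 6: query ram -> checks bit0=1, bit6=1, bit11=1 (all 1) -> maybe
Op 7: query fox -> checks bit1=0, bit9=0, bit10=1 (has a 0) -> no
Op 8: query rat -> checks bit3=0, bit4=0, bit5=1 (has a 0) -> no
Op 9: query fox -> checks bit1=0, bit9=0, bit10=1 (has a 0) -> no
Query results in order: no no no maybe no no no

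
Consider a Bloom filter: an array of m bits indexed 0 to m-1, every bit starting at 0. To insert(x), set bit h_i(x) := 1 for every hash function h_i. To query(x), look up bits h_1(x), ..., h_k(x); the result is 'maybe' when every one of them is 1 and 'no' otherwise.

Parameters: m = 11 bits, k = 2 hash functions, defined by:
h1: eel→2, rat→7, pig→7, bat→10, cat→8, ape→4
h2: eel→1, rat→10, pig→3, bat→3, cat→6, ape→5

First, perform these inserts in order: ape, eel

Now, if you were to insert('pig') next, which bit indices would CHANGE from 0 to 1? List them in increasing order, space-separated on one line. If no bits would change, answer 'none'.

Answer: 3 7

Derivation:
Start: bits=00000000000
After insert 'ape': sets bits 4 5 -> bits=00001100000
After insert 'eel': sets bits 1 2 -> bits=01101100000
insert 'pig' would touch bits 3 7; currently bit3=0, bit7=0
Bits that are 0 among those (would change 0->1): 3 7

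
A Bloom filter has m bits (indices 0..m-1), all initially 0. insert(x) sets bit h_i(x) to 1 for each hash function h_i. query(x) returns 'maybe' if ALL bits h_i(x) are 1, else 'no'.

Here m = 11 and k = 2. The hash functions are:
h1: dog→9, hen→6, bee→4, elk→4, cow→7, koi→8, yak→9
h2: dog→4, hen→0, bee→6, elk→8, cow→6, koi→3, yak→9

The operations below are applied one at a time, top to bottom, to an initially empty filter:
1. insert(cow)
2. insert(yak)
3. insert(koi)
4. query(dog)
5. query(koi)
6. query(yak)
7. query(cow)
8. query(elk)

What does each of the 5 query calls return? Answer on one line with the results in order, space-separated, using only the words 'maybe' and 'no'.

Answer: no maybe maybe maybe no

Derivation:
Start: bits=00000000000
Op 1: insert cow -> sets bits 6 7 -> bits=00000011000
Op 2: insert yak -> sets bits 9 -> bits=00000011010
Op 3: insert koi -> sets bits 3 8 -> bits=00010011110
Op 4: query dog -> checks bit4=0, bit9=1 (has a 0) -> no
Op 5: query koi -> checks bit3=1, bit8=1 (all 1) -> maybe
Op 6: query yak -> checks bit9=1 (all 1) -> maybe
Op 7: query cow -> checks bit6=1, bit7=1 (all 1) -> maybe
Op 8: query elk -> checks bit4=0, bit8=1 (has a 0) -> no
Query results in order: no maybe maybe maybe no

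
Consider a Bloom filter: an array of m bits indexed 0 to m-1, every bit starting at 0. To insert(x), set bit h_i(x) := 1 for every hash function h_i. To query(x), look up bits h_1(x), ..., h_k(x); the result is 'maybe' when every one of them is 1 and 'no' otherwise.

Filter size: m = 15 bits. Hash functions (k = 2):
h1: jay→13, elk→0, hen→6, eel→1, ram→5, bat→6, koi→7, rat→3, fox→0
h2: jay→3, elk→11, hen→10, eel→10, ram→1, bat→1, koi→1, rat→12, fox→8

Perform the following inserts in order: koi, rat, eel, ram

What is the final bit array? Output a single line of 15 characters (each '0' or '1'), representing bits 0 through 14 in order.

Answer: 010101010010100

Derivation:
Start: bits=000000000000000
After insert 'koi': sets bits 1 7 -> bits=010000010000000
After insert 'rat': sets bits 3 12 -> bits=010100010000100
After insert 'eel': sets bits 1 10 -> bits=010100010010100
After insert 'ram': sets bits 1 5 -> bits=010101010010100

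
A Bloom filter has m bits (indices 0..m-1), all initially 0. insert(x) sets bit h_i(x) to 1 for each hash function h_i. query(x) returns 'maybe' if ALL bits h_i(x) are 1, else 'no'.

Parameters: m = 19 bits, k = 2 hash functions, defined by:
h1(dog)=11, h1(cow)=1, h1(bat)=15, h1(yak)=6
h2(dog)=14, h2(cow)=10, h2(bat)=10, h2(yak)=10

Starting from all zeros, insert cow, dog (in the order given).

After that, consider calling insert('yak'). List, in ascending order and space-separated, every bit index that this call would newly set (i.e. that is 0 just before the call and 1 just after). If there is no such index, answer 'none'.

Start: bits=0000000000000000000
After insert 'cow': sets bits 1 10 -> bits=0100000000100000000
After insert 'dog': sets bits 11 14 -> bits=0100000000110010000
insert 'yak' would touch bits 6 10; currently bit6=0, bit10=1
Bits that are 0 among those (would change 0->1): 6

Answer: 6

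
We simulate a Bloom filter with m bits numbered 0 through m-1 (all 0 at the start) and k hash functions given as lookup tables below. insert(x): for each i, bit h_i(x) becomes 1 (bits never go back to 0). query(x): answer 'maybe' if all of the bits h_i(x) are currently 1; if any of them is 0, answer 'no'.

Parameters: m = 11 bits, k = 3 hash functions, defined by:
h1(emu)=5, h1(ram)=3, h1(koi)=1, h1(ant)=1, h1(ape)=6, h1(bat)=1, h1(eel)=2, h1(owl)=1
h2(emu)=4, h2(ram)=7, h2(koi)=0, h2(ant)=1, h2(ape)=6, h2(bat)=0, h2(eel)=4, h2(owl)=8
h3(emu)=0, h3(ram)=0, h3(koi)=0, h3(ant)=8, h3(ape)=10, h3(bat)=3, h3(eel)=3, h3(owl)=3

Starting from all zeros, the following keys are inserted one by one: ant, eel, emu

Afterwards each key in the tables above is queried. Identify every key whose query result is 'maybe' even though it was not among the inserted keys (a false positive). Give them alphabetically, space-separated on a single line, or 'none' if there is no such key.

Answer: bat koi owl

Derivation:
Start: bits=00000000000
After insert 'ant': sets bits 1 8 -> bits=01000000100
After insert 'eel': sets bits 2 3 4 -> bits=01111000100
After insert 'emu': sets bits 0 4 5 -> bits=11111100100
Not inserted: ape bat koi owl ram — query each against bits=11111100100:
query ape: checks bit6=0, bit10=0 (has a 0) -> no => not a false positive
query bat: checks bit0=1, bit1=1, bit3=1 (all 1) -> maybe => FALSE POSITIVE
query koi: checks bit0=1, bit1=1 (all 1) -> maybe => FALSE POSITIVE
query owl: checks bit1=1, bit3=1, bit8=1 (all 1) -> maybe => FALSE POSITIVE
query ram: checks bit0=1, bit3=1, bit7=0 (has a 0) -> no => not a false positive
False positives (alphabetical): bat koi owl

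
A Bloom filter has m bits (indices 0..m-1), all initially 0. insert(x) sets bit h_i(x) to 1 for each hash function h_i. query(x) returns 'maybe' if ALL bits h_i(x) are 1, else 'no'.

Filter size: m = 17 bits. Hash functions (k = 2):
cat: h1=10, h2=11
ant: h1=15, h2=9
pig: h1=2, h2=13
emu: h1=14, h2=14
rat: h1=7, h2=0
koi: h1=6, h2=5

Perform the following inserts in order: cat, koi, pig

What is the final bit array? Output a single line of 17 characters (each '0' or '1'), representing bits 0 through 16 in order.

Start: bits=00000000000000000
After insert 'cat': sets bits 10 11 -> bits=00000000001100000
After insert 'koi': sets bits 5 6 -> bits=00000110001100000
After insert 'pig': sets bits 2 13 -> bits=00100110001101000

Answer: 00100110001101000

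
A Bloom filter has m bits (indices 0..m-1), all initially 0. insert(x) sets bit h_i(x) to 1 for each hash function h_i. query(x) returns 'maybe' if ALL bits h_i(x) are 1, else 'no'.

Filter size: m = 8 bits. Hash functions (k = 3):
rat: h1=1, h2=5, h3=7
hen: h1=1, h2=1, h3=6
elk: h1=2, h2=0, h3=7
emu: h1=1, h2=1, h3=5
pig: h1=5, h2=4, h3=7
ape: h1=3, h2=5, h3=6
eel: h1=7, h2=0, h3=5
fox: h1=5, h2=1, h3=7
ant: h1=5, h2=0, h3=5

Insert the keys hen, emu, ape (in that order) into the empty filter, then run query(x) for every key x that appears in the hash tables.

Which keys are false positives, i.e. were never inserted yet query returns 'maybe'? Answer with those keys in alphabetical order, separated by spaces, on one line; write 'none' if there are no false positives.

Answer: none

Derivation:
Start: bits=00000000
After insert 'hen': sets bits 1 6 -> bits=01000010
After insert 'emu': sets bits 1 5 -> bits=01000110
After insert 'ape': sets bits 3 5 6 -> bits=01010110
Not inserted: ant eel elk fox pig rat — query each against bits=01010110:
query ant: checks bit0=0, bit5=1 (has a 0) -> no => not a false positive
query eel: checks bit0=0, bit5=1, bit7=0 (has a 0) -> no => not a false positive
query elk: checks bit0=0, bit2=0, bit7=0 (has a 0) -> no => not a false positive
query fox: checks bit1=1, bit5=1, bit7=0 (has a 0) -> no => not a false positive
query pig: checks bit4=0, bit5=1, bit7=0 (has a 0) -> no => not a false positive
query rat: checks bit1=1, bit5=1, bit7=0 (has a 0) -> no => not a false positive
False positives (alphabetical): none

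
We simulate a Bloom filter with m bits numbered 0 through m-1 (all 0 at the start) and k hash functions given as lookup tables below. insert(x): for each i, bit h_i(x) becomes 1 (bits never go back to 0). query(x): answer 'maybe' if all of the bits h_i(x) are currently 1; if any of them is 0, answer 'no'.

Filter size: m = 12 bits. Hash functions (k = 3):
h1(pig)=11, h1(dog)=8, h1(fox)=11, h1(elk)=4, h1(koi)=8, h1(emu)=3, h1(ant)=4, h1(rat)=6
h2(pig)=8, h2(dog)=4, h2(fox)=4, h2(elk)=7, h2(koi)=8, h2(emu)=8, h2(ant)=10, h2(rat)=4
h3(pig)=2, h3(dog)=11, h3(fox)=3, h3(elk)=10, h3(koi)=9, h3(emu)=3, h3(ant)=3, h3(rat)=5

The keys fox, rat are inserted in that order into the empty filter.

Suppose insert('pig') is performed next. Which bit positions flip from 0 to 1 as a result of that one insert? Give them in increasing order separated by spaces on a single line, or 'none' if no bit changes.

Answer: 2 8

Derivation:
Start: bits=000000000000
After insert 'fox': sets bits 3 4 11 -> bits=000110000001
After insert 'rat': sets bits 4 5 6 -> bits=000111100001
insert 'pig' would touch bits 2 8 11; currently bit2=0, bit8=0, bit11=1
Bits that are 0 among those (would change 0->1): 2 8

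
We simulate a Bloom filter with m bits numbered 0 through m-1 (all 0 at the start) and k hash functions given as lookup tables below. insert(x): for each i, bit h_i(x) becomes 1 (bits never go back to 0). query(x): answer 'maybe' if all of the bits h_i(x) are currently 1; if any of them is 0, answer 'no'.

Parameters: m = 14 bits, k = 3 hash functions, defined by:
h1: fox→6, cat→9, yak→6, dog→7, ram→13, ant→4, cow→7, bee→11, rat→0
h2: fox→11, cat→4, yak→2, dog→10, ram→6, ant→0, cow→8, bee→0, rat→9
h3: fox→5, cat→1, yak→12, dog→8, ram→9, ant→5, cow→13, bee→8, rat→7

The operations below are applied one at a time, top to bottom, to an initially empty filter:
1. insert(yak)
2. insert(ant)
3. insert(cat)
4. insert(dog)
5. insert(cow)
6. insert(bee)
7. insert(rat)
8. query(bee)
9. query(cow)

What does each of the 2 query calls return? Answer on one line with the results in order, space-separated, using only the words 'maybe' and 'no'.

Start: bits=00000000000000
Op 1: insert yak -> sets bits 2 6 12 -> bits=00100010000010
Op 2: insert ant -> sets bits 0 4 5 -> bits=10101110000010
Op 3: insert cat -> sets bits 1 4 9 -> bits=11101110010010
Op 4: insert dog -> sets bits 7 8 10 -> bits=11101111111010
Op 5: insert cow -> sets bits 7 8 13 -> bits=11101111111011
Op 6: insert bee -> sets bits 0 8 11 -> bits=11101111111111
Op 7: insert rat -> sets bits 0 7 9 -> bits=11101111111111
Op 8: query bee -> checks bit0=1, bit8=1, bit11=1 (all 1) -> maybe
Op 9: query cow -> checks bit7=1, bit8=1, bit13=1 (all 1) -> maybe
Query results in order: maybe maybe

Answer: maybe maybe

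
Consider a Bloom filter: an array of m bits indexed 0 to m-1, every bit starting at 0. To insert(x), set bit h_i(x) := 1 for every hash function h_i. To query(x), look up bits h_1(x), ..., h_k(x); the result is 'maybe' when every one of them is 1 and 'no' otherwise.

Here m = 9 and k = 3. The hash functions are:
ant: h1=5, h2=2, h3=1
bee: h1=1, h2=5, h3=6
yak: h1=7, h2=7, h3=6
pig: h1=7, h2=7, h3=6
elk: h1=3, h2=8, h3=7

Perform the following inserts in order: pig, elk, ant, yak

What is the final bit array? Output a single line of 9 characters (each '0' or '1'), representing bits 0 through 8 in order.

Answer: 011101111

Derivation:
Start: bits=000000000
After insert 'pig': sets bits 6 7 -> bits=000000110
After insert 'elk': sets bits 3 7 8 -> bits=000100111
After insert 'ant': sets bits 1 2 5 -> bits=011101111
After insert 'yak': sets bits 6 7 -> bits=011101111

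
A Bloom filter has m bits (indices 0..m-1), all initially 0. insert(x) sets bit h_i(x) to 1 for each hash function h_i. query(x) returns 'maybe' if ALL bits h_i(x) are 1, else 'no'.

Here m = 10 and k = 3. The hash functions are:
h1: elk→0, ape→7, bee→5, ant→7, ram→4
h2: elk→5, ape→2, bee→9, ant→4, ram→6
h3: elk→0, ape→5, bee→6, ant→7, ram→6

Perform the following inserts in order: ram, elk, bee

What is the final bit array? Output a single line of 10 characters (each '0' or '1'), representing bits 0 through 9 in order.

Start: bits=0000000000
After insert 'ram': sets bits 4 6 -> bits=0000101000
After insert 'elk': sets bits 0 5 -> bits=1000111000
After insert 'bee': sets bits 5 6 9 -> bits=1000111001

Answer: 1000111001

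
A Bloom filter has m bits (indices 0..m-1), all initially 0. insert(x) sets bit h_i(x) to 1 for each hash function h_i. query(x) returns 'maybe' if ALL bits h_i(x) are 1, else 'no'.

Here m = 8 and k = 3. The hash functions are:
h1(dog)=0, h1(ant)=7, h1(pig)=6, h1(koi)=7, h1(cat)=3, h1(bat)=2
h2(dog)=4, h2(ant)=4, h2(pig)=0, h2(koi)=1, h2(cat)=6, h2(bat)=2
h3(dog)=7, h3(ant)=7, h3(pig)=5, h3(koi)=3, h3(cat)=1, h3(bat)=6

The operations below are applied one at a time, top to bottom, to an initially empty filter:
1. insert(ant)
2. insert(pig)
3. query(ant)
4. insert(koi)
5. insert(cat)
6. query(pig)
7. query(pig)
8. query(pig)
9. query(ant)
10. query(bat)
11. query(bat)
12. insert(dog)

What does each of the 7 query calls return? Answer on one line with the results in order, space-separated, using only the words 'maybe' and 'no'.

Answer: maybe maybe maybe maybe maybe no no

Derivation:
Start: bits=00000000
Op 1: insert ant -> sets bits 4 7 -> bits=00001001
Op 2: insert pig -> sets bits 0 5 6 -> bits=10001111
Op 3: query ant -> checks bit4=1, bit7=1 (all 1) -> maybe
Op 4: insert koi -> sets bits 1 3 7 -> bits=11011111
Op 5: insert cat -> sets bits 1 3 6 -> bits=11011111
Op 6: query pig -> checks bit0=1, bit5=1, bit6=1 (all 1) -> maybe
Op 7: query pig -> checks bit0=1, bit5=1, bit6=1 (all 1) -> maybe
Op 8: query pig -> checks bit0=1, bit5=1, bit6=1 (all 1) -> maybe
Op 9: query ant -> checks bit4=1, bit7=1 (all 1) -> maybe
Op 10: query bat -> checks bit2=0, bit6=1 (has a 0) -> no
Op 11: query bat -> checks bit2=0, bit6=1 (has a 0) -> no
Op 12: insert dog -> sets bits 0 4 7 -> bits=11011111
Query results in order: maybe maybe maybe maybe maybe no no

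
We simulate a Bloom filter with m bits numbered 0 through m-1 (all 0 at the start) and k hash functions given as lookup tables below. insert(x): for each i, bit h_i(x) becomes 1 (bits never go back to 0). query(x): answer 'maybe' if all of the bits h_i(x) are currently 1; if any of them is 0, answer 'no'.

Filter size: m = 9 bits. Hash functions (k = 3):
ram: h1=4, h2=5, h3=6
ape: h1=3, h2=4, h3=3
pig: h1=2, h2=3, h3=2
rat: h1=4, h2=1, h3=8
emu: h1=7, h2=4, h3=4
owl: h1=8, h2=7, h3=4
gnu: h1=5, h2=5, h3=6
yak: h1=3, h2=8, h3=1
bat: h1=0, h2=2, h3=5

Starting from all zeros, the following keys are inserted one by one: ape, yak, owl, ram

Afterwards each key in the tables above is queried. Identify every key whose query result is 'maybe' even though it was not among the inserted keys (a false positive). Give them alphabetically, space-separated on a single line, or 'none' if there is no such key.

Start: bits=000000000
After insert 'ape': sets bits 3 4 -> bits=000110000
After insert 'yak': sets bits 1 3 8 -> bits=010110001
After insert 'owl': sets bits 4 7 8 -> bits=010110011
After insert 'ram': sets bits 4 5 6 -> bits=010111111
Not inserted: bat emu gnu pig rat — query each against bits=010111111:
query bat: checks bit0=0, bit2=0, bit5=1 (has a 0) -> no => not a false positive
query emu: checks bit4=1, bit7=1 (all 1) -> maybe => FALSE POSITIVE
query gnu: checks bit5=1, bit6=1 (all 1) -> maybe => FALSE POSITIVE
query pig: checks bit2=0, bit3=1 (has a 0) -> no => not a false positive
query rat: checks bit1=1, bit4=1, bit8=1 (all 1) -> maybe => FALSE POSITIVE
False positives (alphabetical): emu gnu rat

Answer: emu gnu rat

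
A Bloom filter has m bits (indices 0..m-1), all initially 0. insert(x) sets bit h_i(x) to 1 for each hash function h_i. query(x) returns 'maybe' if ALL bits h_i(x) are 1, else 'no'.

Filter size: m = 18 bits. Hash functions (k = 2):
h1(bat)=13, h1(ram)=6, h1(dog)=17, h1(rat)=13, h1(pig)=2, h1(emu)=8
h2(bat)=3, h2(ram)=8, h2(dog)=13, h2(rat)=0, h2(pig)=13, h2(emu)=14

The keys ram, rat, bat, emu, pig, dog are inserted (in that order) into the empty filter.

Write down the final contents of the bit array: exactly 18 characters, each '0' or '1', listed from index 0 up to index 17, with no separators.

Answer: 101100101000011001

Derivation:
Start: bits=000000000000000000
After insert 'ram': sets bits 6 8 -> bits=000000101000000000
After insert 'rat': sets bits 0 13 -> bits=100000101000010000
After insert 'bat': sets bits 3 13 -> bits=100100101000010000
After insert 'emu': sets bits 8 14 -> bits=100100101000011000
After insert 'pig': sets bits 2 13 -> bits=101100101000011000
After insert 'dog': sets bits 13 17 -> bits=101100101000011001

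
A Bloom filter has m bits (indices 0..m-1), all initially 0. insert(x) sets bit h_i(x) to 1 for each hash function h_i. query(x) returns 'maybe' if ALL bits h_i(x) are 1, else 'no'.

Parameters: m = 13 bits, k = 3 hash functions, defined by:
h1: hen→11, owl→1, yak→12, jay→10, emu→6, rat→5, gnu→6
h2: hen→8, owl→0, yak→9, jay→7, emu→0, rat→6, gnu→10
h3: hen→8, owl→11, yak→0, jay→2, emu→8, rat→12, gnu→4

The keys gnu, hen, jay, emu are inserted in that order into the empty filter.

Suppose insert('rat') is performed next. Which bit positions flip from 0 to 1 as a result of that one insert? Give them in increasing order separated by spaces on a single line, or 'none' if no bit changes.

Start: bits=0000000000000
After insert 'gnu': sets bits 4 6 10 -> bits=0000101000100
After insert 'hen': sets bits 8 11 -> bits=0000101010110
After insert 'jay': sets bits 2 7 10 -> bits=0010101110110
After insert 'emu': sets bits 0 6 8 -> bits=1010101110110
insert 'rat' would touch bits 5 6 12; currently bit5=0, bit6=1, bit12=0
Bits that are 0 among those (would change 0->1): 5 12

Answer: 5 12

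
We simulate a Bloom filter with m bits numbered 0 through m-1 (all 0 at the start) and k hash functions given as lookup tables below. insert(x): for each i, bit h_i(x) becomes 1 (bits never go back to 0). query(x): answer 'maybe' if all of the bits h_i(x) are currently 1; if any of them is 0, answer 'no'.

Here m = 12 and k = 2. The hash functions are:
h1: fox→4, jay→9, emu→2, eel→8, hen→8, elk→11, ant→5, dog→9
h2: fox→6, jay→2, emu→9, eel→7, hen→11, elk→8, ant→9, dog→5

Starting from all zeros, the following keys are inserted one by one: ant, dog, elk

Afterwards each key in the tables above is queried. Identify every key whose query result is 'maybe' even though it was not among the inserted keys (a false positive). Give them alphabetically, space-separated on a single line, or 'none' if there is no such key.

Start: bits=000000000000
After insert 'ant': sets bits 5 9 -> bits=000001000100
After insert 'dog': sets bits 5 9 -> bits=000001000100
After insert 'elk': sets bits 8 11 -> bits=000001001101
Not inserted: eel emu fox hen jay — query each against bits=000001001101:
query eel: checks bit7=0, bit8=1 (has a 0) -> no => not a false positive
query emu: checks bit2=0, bit9=1 (has a 0) -> no => not a false positive
query fox: checks bit4=0, bit6=0 (has a 0) -> no => not a false positive
query hen: checks bit8=1, bit11=1 (all 1) -> maybe => FALSE POSITIVE
query jay: checks bit2=0, bit9=1 (has a 0) -> no => not a false positive
False positives (alphabetical): hen

Answer: hen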